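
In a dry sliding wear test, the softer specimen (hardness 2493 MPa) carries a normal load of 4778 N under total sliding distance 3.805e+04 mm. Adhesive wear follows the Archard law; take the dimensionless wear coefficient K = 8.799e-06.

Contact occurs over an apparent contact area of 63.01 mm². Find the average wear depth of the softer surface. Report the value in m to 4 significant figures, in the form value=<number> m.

value=1.018e-05 m

All working math carries full float precision — the intermediates are printed rounded, and a lone final rounding: four significant figures.
Convert: Distance L = 3.805e+04 mm = 38.05 m.
Convert: Hardness H = 2493 MPa = 2.493e+09 Pa.
Convert: Contact area A = 63.01 mm² = 6.301e-05 m².
SI base units throughout: W = 4778 N, H = 2.493e+09 Pa, K = 8.799e-06.
Wear volume V = K·W·L/H = 8.799e-06 · 4778 · 38.05 / 2.493e+09 = 6.417e-10 m³.
Depth h = V/A = 6.417e-10 / 6.301e-05 = 1.018e-05 m.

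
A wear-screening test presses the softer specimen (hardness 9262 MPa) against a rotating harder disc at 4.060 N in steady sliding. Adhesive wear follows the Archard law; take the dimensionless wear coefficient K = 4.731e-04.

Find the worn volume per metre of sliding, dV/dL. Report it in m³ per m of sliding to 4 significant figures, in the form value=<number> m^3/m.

Displayed values are rounded, and all working math runs at exact precision; a single final rounding, at 4 significant digits.
Convert: Hardness H = 9262 MPa = 9.262e+09 Pa.
Collected in SI base units: W = 4.060 N, H = 9.262e+09 Pa, K = 4.731e-04.
Wear rate dV/dL = K·W/H, per unit distance: 4.731e-04 · 4.060 / 9.262e+09 = 2.074e-13 m³/m.

value=2.074e-13 m^3/m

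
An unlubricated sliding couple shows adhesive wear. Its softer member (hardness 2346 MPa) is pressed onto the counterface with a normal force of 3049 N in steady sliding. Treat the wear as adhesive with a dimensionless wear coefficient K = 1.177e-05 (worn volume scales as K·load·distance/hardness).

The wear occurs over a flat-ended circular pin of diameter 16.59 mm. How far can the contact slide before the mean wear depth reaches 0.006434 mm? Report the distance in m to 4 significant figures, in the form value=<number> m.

Intermediate values appear rounded. The algebra carries exact precision; rounded once at the end to 4 significant digits.
Convert: Hardness H = 2346 MPa = 2.346e+09 Pa.
Convert: Pin diameter d = 16.59 mm = 0.01659 m. Contact area A = π·d²/4 = π·(0.01659 m)²/4 = 2.162e-04 m².
Convert: Depth limit h_lim = 0.006434 mm = 6.434e-06 m.
Restated in SI base units: W = 3049 N, H = 2.346e+09 Pa, K = 1.177e-05.
Allowed volume V_lim = h_lim·A = 6.434e-06 · 2.162e-04 = 1.391e-09 m³.
Inverting, life L = V_lim·H/(K·W) = 1.391e-09 · 2.346e+09 / (1.177e-05 · 3049) = 90.92 m.

value=90.92 m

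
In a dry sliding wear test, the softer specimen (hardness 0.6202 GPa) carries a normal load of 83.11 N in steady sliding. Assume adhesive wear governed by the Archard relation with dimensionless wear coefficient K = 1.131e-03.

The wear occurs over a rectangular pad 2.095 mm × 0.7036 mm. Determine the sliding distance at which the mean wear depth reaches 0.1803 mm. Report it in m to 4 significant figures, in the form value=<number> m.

value=1.754 m

All working math holds exact precision, and displayed values are rounded. Rounded once at the end, at 4 significant figures.
Convert: Hardness H = 0.6202 GPa = 6.202e+08 Pa.
Convert: Pad sides 2.095 mm × 0.7036 mm = 2.095e-03 m × 7.036e-04 m. Contact area A = 2.095e-03 m × 7.036e-04 m = 1.474e-06 m².
Convert: Depth limit h_lim = 0.1803 mm = 1.803e-04 m.
In SI base units: W = 83.11 N, H = 6.202e+08 Pa, K = 1.131e-03.
Allowed volume V_lim = h_lim·A = 1.803e-04 · 1.474e-06 = 2.658e-10 m³.
Sliding life L = V_lim·H/(K·W) = 2.658e-10 · 6.202e+08 / (1.131e-03 · 83.11) = 1.754 m.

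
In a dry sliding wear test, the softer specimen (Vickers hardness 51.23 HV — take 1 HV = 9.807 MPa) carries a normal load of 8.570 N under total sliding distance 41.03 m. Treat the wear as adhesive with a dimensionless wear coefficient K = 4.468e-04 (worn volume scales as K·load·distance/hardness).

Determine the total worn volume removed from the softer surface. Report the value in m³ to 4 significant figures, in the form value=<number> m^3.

value=3.127e-10 m^3

The intermediates are displayed rounded. The computation holds full float precision. Rounded once at the end to four significant figures.
Convert: Hardness H = 51.23 HV × 9.807 MPa/HV = 502.4 MPa = 5.024e+08 Pa.
In SI base units: W = 8.570 N, H = 5.024e+08 Pa, K = 4.468e-04.
The Archard volume V = K·W·L/H = 4.468e-04 · 8.570 · 41.03 / 5.024e+08 = 3.127e-10 m³.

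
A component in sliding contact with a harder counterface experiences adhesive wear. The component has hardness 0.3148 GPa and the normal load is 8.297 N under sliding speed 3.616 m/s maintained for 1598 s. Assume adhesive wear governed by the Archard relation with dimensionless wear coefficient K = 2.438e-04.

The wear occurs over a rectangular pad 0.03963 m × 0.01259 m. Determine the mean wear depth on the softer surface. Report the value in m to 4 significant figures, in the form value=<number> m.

value=7.442e-05 m

All arithmetic maintains full float precision — intermediates appear rounded. Rounded once at the end to four significant digits.
Convert: Distance covered L = v·t = 3.616 m/s × 1598 s = 5778 m.
Convert: Hardness H = 0.3148 GPa = 3.148e+08 Pa.
Convert: Contact area A = 0.03963 m × 0.01259 m = 4.989e-04 m².
Restated in SI base units: W = 8.297 N, H = 3.148e+08 Pa, K = 2.438e-04.
Archard relation: V = K·W·L/H = 2.438e-04 · 8.297 · 5778 / 3.148e+08 = 3.713e-08 m³.
Depth h = V/A = 3.713e-08 / 4.989e-04 = 7.442e-05 m.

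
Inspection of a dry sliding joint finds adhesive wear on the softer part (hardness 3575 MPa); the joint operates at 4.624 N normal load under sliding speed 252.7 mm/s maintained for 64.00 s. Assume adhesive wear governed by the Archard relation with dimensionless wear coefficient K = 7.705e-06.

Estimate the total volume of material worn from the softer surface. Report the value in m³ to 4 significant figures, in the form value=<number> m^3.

The intermediates are shown rounded. All working math runs at exact precision, and a lone final rounding: four significant figures.
Sliding speed v = 252.7 mm/s = 0.2527 m/s. The distance L = v·t = 0.2527 m/s × 64.00 s = 16.17 m.
Hardness H = 3575 MPa = 3.575e+09 Pa.
Restated in SI base units: W = 4.624 N, H = 3.575e+09 Pa, K = 7.705e-06.
Volume removed: V = K·W·L/H = 7.705e-06 · 4.624 · 16.17 / 3.575e+09 = 1.612e-13 m³.

value=1.612e-13 m^3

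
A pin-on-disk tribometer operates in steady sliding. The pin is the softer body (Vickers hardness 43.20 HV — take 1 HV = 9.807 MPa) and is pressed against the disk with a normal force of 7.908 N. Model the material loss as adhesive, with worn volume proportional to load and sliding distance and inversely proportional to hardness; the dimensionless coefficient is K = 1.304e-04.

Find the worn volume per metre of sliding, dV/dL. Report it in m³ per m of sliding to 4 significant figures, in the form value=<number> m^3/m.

Intermediates are printed rounded; the computation runs at full precision. Rounded once at the end to four significant digits.
Convert: Hardness H = 43.20 HV × 9.807 MPa/HV = 423.7 MPa = 4.237e+08 Pa.
In SI base units: W = 7.908 N, H = 4.237e+08 Pa, K = 1.304e-04.
The wear rate dV/dL = K·W/H — distance-free: 1.304e-04 · 7.908 / 4.237e+08 = 2.434e-12 m³/m.

value=2.434e-12 m^3/m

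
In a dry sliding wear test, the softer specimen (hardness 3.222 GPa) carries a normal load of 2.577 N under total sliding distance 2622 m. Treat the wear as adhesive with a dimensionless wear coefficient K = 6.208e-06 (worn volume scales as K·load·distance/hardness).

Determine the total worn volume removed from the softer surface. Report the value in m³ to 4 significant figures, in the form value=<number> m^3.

value=1.302e-11 m^3

All working math keeps full float precision, and intermediate values appear rounded — one final rounding, at four significant digits.
Convert: Hardness H = 3.222 GPa = 3.222e+09 Pa.
SI base units throughout: W = 2.577 N, H = 3.222e+09 Pa, K = 6.208e-06.
Apply Archard: V = K·W·L/H = 6.208e-06 · 2.577 · 2622 / 3.222e+09 = 1.302e-11 m³.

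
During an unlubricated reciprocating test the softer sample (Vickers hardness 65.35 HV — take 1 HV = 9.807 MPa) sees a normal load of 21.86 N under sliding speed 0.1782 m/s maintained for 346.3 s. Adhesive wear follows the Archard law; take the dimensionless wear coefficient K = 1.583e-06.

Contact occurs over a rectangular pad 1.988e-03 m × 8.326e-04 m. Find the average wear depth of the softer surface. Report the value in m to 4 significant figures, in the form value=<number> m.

value=2.013e-06 m

The intermediates appear rounded, and the computation carries full precision; one last rounding, at 4 significant digits.
Path length L = v·t = 0.1782 m/s × 346.3 s = 61.71 m.
Hardness H = 65.35 HV × 9.807 MPa/HV = 640.9 MPa = 6.409e+08 Pa.
Contact area A = 1.988e-03 m × 8.326e-04 m = 1.655e-06 m².
As SI base values: W = 21.86 N, H = 6.409e+08 Pa, K = 1.583e-06.
Worn volume V = K·W·L/H = 1.583e-06 · 21.86 · 61.71 / 6.409e+08 = 3.332e-12 m³.
Mean wear depth h = V/A = 3.332e-12 / 1.655e-06 = 2.013e-06 m.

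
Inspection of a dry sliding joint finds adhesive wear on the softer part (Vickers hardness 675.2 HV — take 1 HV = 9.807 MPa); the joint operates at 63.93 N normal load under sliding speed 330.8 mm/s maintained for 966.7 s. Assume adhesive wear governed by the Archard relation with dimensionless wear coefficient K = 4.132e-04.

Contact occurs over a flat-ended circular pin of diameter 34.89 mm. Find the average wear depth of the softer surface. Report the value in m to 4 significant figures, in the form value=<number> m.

value=1.334e-06 m

All arithmetic holds exact precision; shown intermediates are rounded. Rounded once at the end, at four significant figures.
Convert: Sliding speed v = 330.8 mm/s = 0.3308 m/s. Distance covered L = v·t = 0.3308 m/s × 966.7 s = 319.8 m.
Convert: Hardness H = 675.2 HV × 9.807 MPa/HV = 6622 MPa = 6.622e+09 Pa.
Convert: Pin diameter d = 34.89 mm = 0.03489 m. Contact area A = π·d²/4 = π·(0.03489 m)²/4 = 9.561e-04 m².
SI base units throughout: W = 63.93 N, H = 6.622e+09 Pa, K = 4.132e-04.
By Archard's law, V = K·W·L/H = 4.132e-04 · 63.93 · 319.8 / 6.622e+09 = 1.276e-09 m³.
Average depth h = V/A = 1.276e-09 / 9.561e-04 = 1.334e-06 m.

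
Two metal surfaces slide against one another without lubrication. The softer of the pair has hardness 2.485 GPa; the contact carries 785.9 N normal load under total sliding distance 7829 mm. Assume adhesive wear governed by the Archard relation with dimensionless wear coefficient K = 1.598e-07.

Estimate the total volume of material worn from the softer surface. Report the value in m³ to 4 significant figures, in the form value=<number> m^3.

Intermediates are displayed rounded; all arithmetic keeps exact precision; one final rounding to 4 significant digits.
Distance L = 7829 mm = 7.829 m.
Hardness H = 2.485 GPa = 2.485e+09 Pa.
Restated in SI base units: W = 785.9 N, H = 2.485e+09 Pa, K = 1.598e-07.
Archard volume V = K·W·L/H = 1.598e-07 · 785.9 · 7.829 / 2.485e+09 = 3.957e-13 m³.

value=3.957e-13 m^3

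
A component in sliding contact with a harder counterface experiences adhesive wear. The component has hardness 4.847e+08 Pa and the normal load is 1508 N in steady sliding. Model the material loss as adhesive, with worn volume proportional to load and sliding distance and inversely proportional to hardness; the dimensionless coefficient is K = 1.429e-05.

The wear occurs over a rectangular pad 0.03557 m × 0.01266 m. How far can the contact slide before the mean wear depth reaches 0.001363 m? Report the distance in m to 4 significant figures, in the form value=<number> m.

value=1.381e+04 m

Intermediates are printed rounded; all arithmetic maintains exact precision; a lone final rounding, at 4 significant figures.
Convert: Contact area A = 0.03557 m × 0.01266 m = 4.503e-04 m².
Collected in SI base units: W = 1508 N, H = 4.847e+08 Pa, K = 1.429e-05.
Allowed volume V_lim = h_lim·A = 0.001363 · 4.503e-04 = 6.138e-07 m³.
Thus life L = V_lim·H/(K·W) = 6.138e-07 · 4.847e+08 / (1.429e-05 · 1508) = 1.381e+04 m.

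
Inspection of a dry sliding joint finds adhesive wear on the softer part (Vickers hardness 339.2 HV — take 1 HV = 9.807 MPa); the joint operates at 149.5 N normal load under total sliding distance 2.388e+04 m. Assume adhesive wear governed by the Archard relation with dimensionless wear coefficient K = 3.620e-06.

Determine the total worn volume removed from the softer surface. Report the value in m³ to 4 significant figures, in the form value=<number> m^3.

value=3.885e-09 m^3

Quoted intermediates are rounded, and every step carries full float precision, and a single final rounding to 4 significant digits.
Hardness H = 339.2 HV × 9.807 MPa/HV = 3327 MPa = 3.327e+09 Pa.
In SI base units, W = 149.5 N, H = 3.327e+09 Pa, K = 3.620e-06.
By Archard's law, V = K·W·L/H = 3.620e-06 · 149.5 · 2.388e+04 / 3.327e+09 = 3.885e-09 m³.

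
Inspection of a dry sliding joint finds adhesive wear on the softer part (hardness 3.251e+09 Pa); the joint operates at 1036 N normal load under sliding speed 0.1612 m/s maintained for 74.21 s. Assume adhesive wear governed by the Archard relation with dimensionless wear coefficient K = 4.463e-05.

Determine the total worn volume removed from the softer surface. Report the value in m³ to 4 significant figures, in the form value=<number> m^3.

All working math holds exact precision — intermediates are shown rounded. Rounded just once to 4 significant digits.
Convert: Total distance L = v·t = 0.1612 m/s × 74.21 s = 11.96 m.
In SI base units, W = 1036 N, H = 3.251e+09 Pa, K = 4.463e-05.
Archard volume V = K·W·L/H = 4.463e-05 · 1036 · 11.96 / 3.251e+09 = 1.701e-10 m³.

value=1.701e-10 m^3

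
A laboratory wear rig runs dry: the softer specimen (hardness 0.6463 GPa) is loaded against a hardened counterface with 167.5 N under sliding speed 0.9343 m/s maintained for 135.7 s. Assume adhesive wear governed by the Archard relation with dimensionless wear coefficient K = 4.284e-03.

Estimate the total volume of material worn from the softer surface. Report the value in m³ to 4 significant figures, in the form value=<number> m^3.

All arithmetic holds exact precision, and the intermediates are printed rounded, and rounded just once: 4 significant figures.
Convert: Sliding distance L = v·t = 0.9343 m/s × 135.7 s = 126.8 m.
Convert: Hardness H = 0.6463 GPa = 6.463e+08 Pa.
Expressed in SI base units: W = 167.5 N, H = 6.463e+08 Pa, K = 4.284e-03.
The Archard volume V = K·W·L/H = 4.284e-03 · 167.5 · 126.8 / 6.463e+08 = 1.408e-07 m³.

value=1.408e-07 m^3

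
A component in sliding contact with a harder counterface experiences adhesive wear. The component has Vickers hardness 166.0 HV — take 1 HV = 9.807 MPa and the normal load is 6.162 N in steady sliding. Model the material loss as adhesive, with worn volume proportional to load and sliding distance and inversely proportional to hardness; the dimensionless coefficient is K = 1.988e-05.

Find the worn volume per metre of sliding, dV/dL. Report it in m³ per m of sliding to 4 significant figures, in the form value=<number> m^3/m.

value=7.525e-14 m^3/m

The computation holds exact precision — intermediates are displayed rounded. Rounded once at the end, at four significant digits.
Hardness H = 166.0 HV × 9.807 MPa/HV = 1628 MPa = 1.628e+09 Pa.
In SI base units: W = 6.162 N, H = 1.628e+09 Pa, K = 1.988e-05.
The wear rate dV/dL = K·W/H — distance-free: 1.988e-05 · 6.162 / 1.628e+09 = 7.525e-14 m³/m.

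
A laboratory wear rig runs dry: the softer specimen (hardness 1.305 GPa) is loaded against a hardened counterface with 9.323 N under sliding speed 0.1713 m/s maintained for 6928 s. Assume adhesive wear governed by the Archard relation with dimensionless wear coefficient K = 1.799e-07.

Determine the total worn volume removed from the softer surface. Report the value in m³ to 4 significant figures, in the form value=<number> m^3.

The intermediates are displayed rounded, and the algebra carries full precision — rounded once at the end, at four significant figures.
Total distance L = v·t = 0.1713 m/s × 6928 s = 1187 m.
Hardness H = 1.305 GPa = 1.305e+09 Pa.
SI base units throughout: W = 9.323 N, H = 1.305e+09 Pa, K = 1.799e-07.
Volume removed: V = K·W·L/H = 1.799e-07 · 9.323 · 1187 / 1.305e+09 = 1.525e-12 m³.

value=1.525e-12 m^3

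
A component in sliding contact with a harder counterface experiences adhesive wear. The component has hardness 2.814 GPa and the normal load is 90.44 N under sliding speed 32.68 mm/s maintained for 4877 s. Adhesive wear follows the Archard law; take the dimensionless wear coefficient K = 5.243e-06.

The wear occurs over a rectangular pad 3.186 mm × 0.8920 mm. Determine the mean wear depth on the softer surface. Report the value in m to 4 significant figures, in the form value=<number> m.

The intermediates appear rounded; every step maintains exact precision — rounded once at the end, at 4 significant digits.
Sliding speed v = 32.68 mm/s = 0.03268 m/s. Path length L = v·t = 0.03268 m/s × 4877 s = 159.4 m.
Hardness H = 2.814 GPa = 2.814e+09 Pa.
Pad sides 3.186 mm × 0.8920 mm = 3.186e-03 m × 8.920e-04 m. Contact area A = 3.186e-03 m × 8.920e-04 m = 2.842e-06 m².
As SI base values: W = 90.44 N, H = 2.814e+09 Pa, K = 5.243e-06.
Apply Archard: V = K·W·L/H = 5.243e-06 · 90.44 · 159.4 / 2.814e+09 = 2.686e-11 m³.
Mean depth h = V/A = 2.686e-11 / 2.842e-06 = 9.450e-06 m.

value=9.450e-06 m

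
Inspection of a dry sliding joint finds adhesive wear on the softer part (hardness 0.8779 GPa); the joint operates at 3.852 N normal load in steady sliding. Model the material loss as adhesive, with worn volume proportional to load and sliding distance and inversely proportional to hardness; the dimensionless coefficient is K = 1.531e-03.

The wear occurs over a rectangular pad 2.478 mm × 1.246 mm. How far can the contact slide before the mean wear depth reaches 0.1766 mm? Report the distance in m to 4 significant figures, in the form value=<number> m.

Displayed values are rounded. All arithmetic keeps full precision; one last rounding to four significant digits.
Convert: Hardness H = 0.8779 GPa = 8.779e+08 Pa.
Convert: Pad sides 2.478 mm × 1.246 mm = 0.002478 m × 0.001246 m. Contact area A = 0.002478 m × 0.001246 m = 3.088e-06 m².
Convert: Depth limit h_lim = 0.1766 mm = 1.766e-04 m.
As SI base values: W = 3.852 N, H = 8.779e+08 Pa, K = 1.531e-03.
Permissible volume V_lim = h_lim·A = 1.766e-04 · 3.088e-06 = 5.453e-10 m³.
So the life L = V_lim·H/(K·W) = 5.453e-10 · 8.779e+08 / (1.531e-03 · 3.852) = 81.17 m.

value=81.17 m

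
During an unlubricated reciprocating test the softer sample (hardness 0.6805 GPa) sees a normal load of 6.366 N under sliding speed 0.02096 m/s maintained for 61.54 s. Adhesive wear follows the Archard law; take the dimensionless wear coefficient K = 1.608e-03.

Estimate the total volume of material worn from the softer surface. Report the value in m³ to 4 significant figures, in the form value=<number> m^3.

value=1.940e-11 m^3

Each operation runs at full float precision. Intermediates are printed rounded, and a single final rounding to four significant figures.
Convert: Distance covered L = v·t = 0.02096 m/s × 61.54 s = 1.290 m.
Convert: Hardness H = 0.6805 GPa = 6.805e+08 Pa.
As SI base values: W = 6.366 N, H = 6.805e+08 Pa, K = 1.608e-03.
The Archard volume V = K·W·L/H = 1.608e-03 · 6.366 · 1.290 / 6.805e+08 = 1.940e-11 m³.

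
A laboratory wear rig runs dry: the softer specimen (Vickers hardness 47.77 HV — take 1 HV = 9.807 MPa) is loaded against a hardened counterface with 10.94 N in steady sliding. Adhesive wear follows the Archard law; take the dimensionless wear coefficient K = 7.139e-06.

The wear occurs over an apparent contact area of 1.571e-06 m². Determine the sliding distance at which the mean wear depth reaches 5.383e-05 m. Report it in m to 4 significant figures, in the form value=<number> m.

value=507.3 m

Intermediates are shown rounded; all arithmetic runs at exact precision; a single final rounding: 4 significant digits.
Hardness H = 47.77 HV × 9.807 MPa/HV = 468.5 MPa = 4.685e+08 Pa.
Working in SI base units: W = 10.94 N, H = 4.685e+08 Pa, K = 7.139e-06.
At the depth limit, V_lim = h_lim·A = 5.383e-05 · 1.571e-06 = 8.457e-11 m³.
So the life L = V_lim·H/(K·W) = 8.457e-11 · 4.685e+08 / (7.139e-06 · 10.94) = 507.3 m.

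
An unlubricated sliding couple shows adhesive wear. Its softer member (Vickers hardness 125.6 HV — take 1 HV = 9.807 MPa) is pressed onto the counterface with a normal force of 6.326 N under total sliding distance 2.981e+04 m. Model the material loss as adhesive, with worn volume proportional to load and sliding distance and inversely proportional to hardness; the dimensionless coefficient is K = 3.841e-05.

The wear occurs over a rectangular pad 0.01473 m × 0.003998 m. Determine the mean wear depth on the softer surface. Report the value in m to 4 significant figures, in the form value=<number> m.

The algebra holds full float precision, and the intermediates are shown rounded, and a single final rounding: 4 significant digits.
Convert: Hardness H = 125.6 HV × 9.807 MPa/HV = 1232 MPa = 1.232e+09 Pa.
Convert: Contact area A = 0.01473 m × 0.003998 m = 5.889e-05 m².
SI base units throughout: W = 6.326 N, H = 1.232e+09 Pa, K = 3.841e-05.
Wear volume V = K·W·L/H = 3.841e-05 · 6.326 · 2.981e+04 / 1.232e+09 = 5.880e-09 m³.
Wear depth h = V/A = 5.880e-09 / 5.889e-05 = 9.985e-05 m.

value=9.985e-05 m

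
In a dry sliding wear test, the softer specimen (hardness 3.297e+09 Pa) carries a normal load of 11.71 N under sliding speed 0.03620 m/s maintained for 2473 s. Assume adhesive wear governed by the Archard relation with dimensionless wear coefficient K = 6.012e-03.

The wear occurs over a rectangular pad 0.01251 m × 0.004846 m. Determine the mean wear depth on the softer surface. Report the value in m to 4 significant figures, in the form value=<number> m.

Displayed values are rounded — all arithmetic holds full float precision. Rounded just once, at four significant digits.
Distance covered L = v·t = 0.03620 m/s × 2473 s = 89.52 m.
Contact area A = 0.01251 m × 0.004846 m = 6.062e-05 m².
As SI base values: W = 11.71 N, H = 3.297e+09 Pa, K = 6.012e-03.
Archard relation: V = K·W·L/H = 6.012e-03 · 11.71 · 89.52 / 3.297e+09 = 1.912e-09 m³.
Depth h = V/A = 1.912e-09 / 6.062e-05 = 3.153e-05 m.

value=3.153e-05 m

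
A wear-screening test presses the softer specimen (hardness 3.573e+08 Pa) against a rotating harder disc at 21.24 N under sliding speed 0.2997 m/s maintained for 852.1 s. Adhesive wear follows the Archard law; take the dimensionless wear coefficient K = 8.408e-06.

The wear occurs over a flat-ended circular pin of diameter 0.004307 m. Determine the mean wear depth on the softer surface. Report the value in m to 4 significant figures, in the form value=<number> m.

All arithmetic carries full precision, and intermediate values appear rounded, and one last rounding, at 4 significant digits.
Distance L = v·t = 0.2997 m/s × 852.1 s = 255.4 m.
Contact area A = π·d²/4 = π·(0.004307 m)²/4 = 1.457e-05 m².
As SI base values: W = 21.24 N, H = 3.573e+08 Pa, K = 8.408e-06.
Worn volume V = K·W·L/H = 8.408e-06 · 21.24 · 255.4 / 3.573e+08 = 1.276e-10 m³.
Average depth h = V/A = 1.276e-10 / 1.457e-05 = 8.761e-06 m.

value=8.761e-06 m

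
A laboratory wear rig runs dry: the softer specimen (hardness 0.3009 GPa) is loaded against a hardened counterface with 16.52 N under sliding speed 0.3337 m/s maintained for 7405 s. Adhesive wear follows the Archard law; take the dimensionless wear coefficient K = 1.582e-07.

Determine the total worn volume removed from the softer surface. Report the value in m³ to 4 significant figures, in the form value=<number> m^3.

Every step keeps full precision; intermediate values are shown rounded; one final rounding, at four significant digits.
Convert: Total distance L = v·t = 0.3337 m/s × 7405 s = 2471 m.
Convert: Hardness H = 0.3009 GPa = 3.009e+08 Pa.
Collected in SI base units: W = 16.52 N, H = 3.009e+08 Pa, K = 1.582e-07.
Archard volume V = K·W·L/H = 1.582e-07 · 16.52 · 2471 / 3.009e+08 = 2.146e-11 m³.

value=2.146e-11 m^3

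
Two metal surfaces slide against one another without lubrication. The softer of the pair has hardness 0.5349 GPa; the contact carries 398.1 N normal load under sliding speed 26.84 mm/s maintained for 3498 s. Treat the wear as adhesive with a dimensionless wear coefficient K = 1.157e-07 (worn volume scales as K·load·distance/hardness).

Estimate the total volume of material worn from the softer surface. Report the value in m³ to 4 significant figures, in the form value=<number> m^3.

value=8.085e-12 m^3

All arithmetic keeps full float precision. The intermediates are shown rounded; one final rounding, at 4 significant figures.
Sliding speed v = 26.84 mm/s = 0.02684 m/s. Distance covered L = v·t = 0.02684 m/s × 3498 s = 93.89 m.
Hardness H = 0.5349 GPa = 5.349e+08 Pa.
Working in SI base units: W = 398.1 N, H = 5.349e+08 Pa, K = 1.157e-07.
Worn volume V = K·W·L/H = 1.157e-07 · 398.1 · 93.89 / 5.349e+08 = 8.085e-12 m³.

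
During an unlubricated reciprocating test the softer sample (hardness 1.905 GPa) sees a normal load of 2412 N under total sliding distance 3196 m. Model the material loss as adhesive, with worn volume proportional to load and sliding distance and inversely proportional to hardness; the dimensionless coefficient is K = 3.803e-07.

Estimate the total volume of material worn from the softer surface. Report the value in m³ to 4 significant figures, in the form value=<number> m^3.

The algebra holds full float precision. Intermediates appear rounded — rounded once at the end, at 4 significant figures.
Hardness H = 1.905 GPa = 1.905e+09 Pa.
Expressed in SI base units: W = 2412 N, H = 1.905e+09 Pa, K = 3.803e-07.
Worn volume V = K·W·L/H = 3.803e-07 · 2412 · 3196 / 1.905e+09 = 1.539e-09 m³.

value=1.539e-09 m^3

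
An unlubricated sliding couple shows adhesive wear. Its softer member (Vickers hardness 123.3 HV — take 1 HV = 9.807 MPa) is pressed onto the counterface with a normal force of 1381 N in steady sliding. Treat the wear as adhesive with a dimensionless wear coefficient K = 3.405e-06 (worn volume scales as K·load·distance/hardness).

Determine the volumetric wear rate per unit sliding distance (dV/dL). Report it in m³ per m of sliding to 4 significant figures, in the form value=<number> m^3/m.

value=3.889e-12 m^3/m

All working math holds exact precision — intermediates appear rounded. Rounded once at the end, at four significant digits.
Hardness H = 123.3 HV × 9.807 MPa/HV = 1209 MPa = 1.209e+09 Pa.
Restated in SI base units: W = 1381 N, H = 1.209e+09 Pa, K = 3.405e-06.
Sliding wear rate dV/dL = K·W/H, so: 3.405e-06 · 1381 / 1.209e+09 = 3.889e-12 m³/m.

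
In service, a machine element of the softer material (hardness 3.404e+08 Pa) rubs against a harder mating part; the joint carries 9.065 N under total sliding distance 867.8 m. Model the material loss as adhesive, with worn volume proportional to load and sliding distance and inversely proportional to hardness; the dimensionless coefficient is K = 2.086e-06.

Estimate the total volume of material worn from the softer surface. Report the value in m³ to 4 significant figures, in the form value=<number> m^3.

Each operation holds full precision. Intermediates are printed rounded. Rounded once at the end, at four significant digits.
In SI base units, W = 9.065 N, H = 3.404e+08 Pa, K = 2.086e-06.
By Archard's law, V = K·W·L/H = 2.086e-06 · 9.065 · 867.8 / 3.404e+08 = 4.821e-11 m³.

value=4.821e-11 m^3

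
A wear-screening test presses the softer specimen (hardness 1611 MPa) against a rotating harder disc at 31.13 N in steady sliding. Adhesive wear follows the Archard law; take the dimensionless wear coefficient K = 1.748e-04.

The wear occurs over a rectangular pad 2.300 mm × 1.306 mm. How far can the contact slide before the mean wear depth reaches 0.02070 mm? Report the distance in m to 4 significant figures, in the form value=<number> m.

Intermediate values are displayed rounded, and the algebra holds exact precision — one last rounding to 4 significant figures.
Hardness H = 1611 MPa = 1.611e+09 Pa.
Pad sides 2.300 mm × 1.306 mm = 0.002300 m × 0.001306 m. Contact area A = 0.002300 m × 0.001306 m = 3.004e-06 m².
Depth limit h_lim = 0.02070 mm = 2.070e-05 m.
Working in SI base units: W = 31.13 N, H = 1.611e+09 Pa, K = 1.748e-04.
At the depth limit, V_lim = h_lim·A = 2.070e-05 · 3.004e-06 = 6.218e-11 m³.
Life L = V_lim·H/(K·W) = 6.218e-11 · 1.611e+09 / (1.748e-04 · 31.13) = 18.41 m.

value=18.41 m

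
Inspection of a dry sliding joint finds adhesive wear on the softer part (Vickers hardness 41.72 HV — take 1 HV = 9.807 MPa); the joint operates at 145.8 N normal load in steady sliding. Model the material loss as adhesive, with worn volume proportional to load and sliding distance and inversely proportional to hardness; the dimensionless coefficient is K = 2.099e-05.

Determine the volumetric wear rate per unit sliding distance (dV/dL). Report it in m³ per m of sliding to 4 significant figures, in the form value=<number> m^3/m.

Displayed values are rounded, and all working math runs at exact precision, and a single final rounding: four significant digits.
Hardness H = 41.72 HV × 9.807 MPa/HV = 409.1 MPa = 4.091e+08 Pa.
In SI base units, W = 145.8 N, H = 4.091e+08 Pa, K = 2.099e-05.
Rate of wear dV/dL = K·W/H (independent of L): 2.099e-05 · 145.8 / 4.091e+08 = 7.480e-12 m³/m.

value=7.480e-12 m^3/m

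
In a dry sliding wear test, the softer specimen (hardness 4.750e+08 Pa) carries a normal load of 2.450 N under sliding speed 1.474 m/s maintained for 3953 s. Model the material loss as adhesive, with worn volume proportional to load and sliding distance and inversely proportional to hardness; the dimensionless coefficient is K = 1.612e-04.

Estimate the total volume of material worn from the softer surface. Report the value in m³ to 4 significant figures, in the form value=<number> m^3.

value=4.845e-09 m^3

The intermediates are printed rounded. Each operation maintains exact precision; rounded just once: 4 significant digits.
Convert: Distance L = v·t = 1.474 m/s × 3953 s = 5827 m.
In SI base units: W = 2.450 N, H = 4.750e+08 Pa, K = 1.612e-04.
Apply Archard: V = K·W·L/H = 1.612e-04 · 2.450 · 5827 / 4.750e+08 = 4.845e-09 m³.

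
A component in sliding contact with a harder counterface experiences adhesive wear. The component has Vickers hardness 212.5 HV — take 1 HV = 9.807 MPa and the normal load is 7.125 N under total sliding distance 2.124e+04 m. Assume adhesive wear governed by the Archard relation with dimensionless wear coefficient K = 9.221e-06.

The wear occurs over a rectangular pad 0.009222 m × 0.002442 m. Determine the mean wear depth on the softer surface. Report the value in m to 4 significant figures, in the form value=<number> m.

value=2.973e-05 m

The intermediates appear rounded; every step holds exact precision. Rounded just once to 4 significant digits.
Hardness H = 212.5 HV × 9.807 MPa/HV = 2084 MPa = 2.084e+09 Pa.
Contact area A = 0.009222 m × 0.002442 m = 2.252e-05 m².
Restated in SI base units: W = 7.125 N, H = 2.084e+09 Pa, K = 9.221e-06.
Apply Archard: V = K·W·L/H = 9.221e-06 · 7.125 · 2.124e+04 / 2.084e+09 = 6.696e-10 m³.
Depth h = V/A = 6.696e-10 / 2.252e-05 = 2.973e-05 m.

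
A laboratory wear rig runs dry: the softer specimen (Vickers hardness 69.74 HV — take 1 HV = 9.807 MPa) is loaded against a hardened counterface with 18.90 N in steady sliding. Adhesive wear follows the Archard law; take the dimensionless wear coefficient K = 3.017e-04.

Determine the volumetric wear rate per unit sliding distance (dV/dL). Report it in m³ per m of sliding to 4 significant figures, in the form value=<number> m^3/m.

value=8.337e-12 m^3/m

Printed values are rounded. All arithmetic maintains full float precision — a lone final rounding, at four significant digits.
Convert: Hardness H = 69.74 HV × 9.807 MPa/HV = 683.9 MPa = 6.839e+08 Pa.
Restated in SI base units: W = 18.90 N, H = 6.839e+08 Pa, K = 3.017e-04.
Sliding wear rate dV/dL = K·W/H, per unit distance: 3.017e-04 · 18.90 / 6.839e+08 = 8.337e-12 m³/m.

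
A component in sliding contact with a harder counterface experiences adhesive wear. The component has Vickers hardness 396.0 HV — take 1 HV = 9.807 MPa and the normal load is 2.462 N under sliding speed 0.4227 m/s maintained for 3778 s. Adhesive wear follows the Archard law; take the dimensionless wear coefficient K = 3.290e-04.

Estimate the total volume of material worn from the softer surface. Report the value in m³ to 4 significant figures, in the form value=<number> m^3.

value=3.331e-10 m^3

All arithmetic runs at full float precision. Intermediates are shown rounded, and rounded just once, at four significant figures.
Convert: The distance L = v·t = 0.4227 m/s × 3778 s = 1597 m.
Convert: Hardness H = 396.0 HV × 9.807 MPa/HV = 3884 MPa = 3.884e+09 Pa.
As SI base values: W = 2.462 N, H = 3.884e+09 Pa, K = 3.290e-04.
Archard volume V = K·W·L/H = 3.290e-04 · 2.462 · 1597 / 3.884e+09 = 3.331e-10 m³.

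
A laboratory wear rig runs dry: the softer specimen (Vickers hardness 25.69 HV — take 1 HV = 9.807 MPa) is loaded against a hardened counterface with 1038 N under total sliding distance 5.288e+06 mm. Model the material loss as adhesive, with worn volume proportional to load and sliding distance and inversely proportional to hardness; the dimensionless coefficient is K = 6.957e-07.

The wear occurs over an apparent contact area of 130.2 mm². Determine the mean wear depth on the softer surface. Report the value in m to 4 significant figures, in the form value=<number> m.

Quoted intermediates are rounded; the algebra holds full precision — one last rounding: four significant figures.
Sliding distance L = 5.288e+06 mm = 5288 m.
Hardness H = 25.69 HV × 9.807 MPa/HV = 251.9 MPa = 2.519e+08 Pa.
Contact area A = 130.2 mm² = 1.302e-04 m².
Collected in SI base units: W = 1038 N, H = 2.519e+08 Pa, K = 6.957e-07.
Worn volume V = K·W·L/H = 6.957e-07 · 1038 · 5288 / 2.519e+08 = 1.516e-08 m³.
Depth of wear h = V/A = 1.516e-08 / 1.302e-04 = 1.164e-04 m.

value=1.164e-04 m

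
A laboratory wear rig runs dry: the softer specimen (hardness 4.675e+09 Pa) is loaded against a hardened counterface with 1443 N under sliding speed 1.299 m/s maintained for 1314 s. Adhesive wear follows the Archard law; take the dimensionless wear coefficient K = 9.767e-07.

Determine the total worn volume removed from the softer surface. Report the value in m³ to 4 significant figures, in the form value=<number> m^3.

value=5.146e-10 m^3

Every step maintains full precision. Intermediates are printed rounded. Rounded once at the end, at four significant digits.
Total distance L = v·t = 1.299 m/s × 1314 s = 1707 m.
As SI base values: W = 1443 N, H = 4.675e+09 Pa, K = 9.767e-07.
By Archard's law, V = K·W·L/H = 9.767e-07 · 1443 · 1707 / 4.675e+09 = 5.146e-10 m³.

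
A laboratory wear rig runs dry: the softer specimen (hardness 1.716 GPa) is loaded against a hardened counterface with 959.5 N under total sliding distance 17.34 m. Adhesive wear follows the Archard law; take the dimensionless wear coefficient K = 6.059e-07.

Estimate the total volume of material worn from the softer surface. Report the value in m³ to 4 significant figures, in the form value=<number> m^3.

Every step runs at exact precision — intermediate values are displayed rounded — rounded once at the end, at 4 significant digits.
Convert: Hardness H = 1.716 GPa = 1.716e+09 Pa.
As SI base values: W = 959.5 N, H = 1.716e+09 Pa, K = 6.059e-07.
By Archard's law, V = K·W·L/H = 6.059e-07 · 959.5 · 17.34 / 1.716e+09 = 5.875e-12 m³.

value=5.875e-12 m^3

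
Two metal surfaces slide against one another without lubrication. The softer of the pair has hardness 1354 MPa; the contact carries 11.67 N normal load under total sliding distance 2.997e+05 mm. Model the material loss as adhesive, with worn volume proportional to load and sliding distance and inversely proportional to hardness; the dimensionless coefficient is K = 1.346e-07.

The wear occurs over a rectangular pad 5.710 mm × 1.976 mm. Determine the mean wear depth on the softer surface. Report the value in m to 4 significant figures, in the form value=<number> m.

value=3.081e-08 m

Intermediate values are displayed rounded; each operation maintains exact precision; one final rounding: 4 significant digits.
Total distance L = 2.997e+05 mm = 299.7 m.
Hardness H = 1354 MPa = 1.354e+09 Pa.
Pad sides 5.710 mm × 1.976 mm = 0.005710 m × 0.001976 m. Contact area A = 0.005710 m × 0.001976 m = 1.128e-05 m².
Working in SI base units: W = 11.67 N, H = 1.354e+09 Pa, K = 1.346e-07.
Volume removed: V = K·W·L/H = 1.346e-07 · 11.67 · 299.7 / 1.354e+09 = 3.477e-13 m³.
Mean depth h = V/A = 3.477e-13 / 1.128e-05 = 3.081e-08 m.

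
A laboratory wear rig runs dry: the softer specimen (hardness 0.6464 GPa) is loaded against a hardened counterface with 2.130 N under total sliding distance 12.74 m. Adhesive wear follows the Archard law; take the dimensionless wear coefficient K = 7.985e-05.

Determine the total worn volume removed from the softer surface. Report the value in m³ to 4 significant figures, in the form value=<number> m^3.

The algebra maintains exact precision; printed values are rounded. Rounded just once to 4 significant figures.
Convert: Hardness H = 0.6464 GPa = 6.464e+08 Pa.
In SI base units, W = 2.130 N, H = 6.464e+08 Pa, K = 7.985e-05.
Volume removed: V = K·W·L/H = 7.985e-05 · 2.130 · 12.74 / 6.464e+08 = 3.352e-12 m³.

value=3.352e-12 m^3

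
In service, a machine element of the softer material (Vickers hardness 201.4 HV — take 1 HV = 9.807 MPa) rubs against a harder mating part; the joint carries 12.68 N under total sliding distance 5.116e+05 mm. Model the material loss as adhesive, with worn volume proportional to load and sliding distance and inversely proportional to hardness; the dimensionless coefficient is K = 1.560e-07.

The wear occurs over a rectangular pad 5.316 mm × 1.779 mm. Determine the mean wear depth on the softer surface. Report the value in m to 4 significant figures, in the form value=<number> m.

value=5.418e-08 m

The computation holds full precision, and displayed values are rounded. Rounded once at the end: four significant digits.
The distance L = 5.116e+05 mm = 511.6 m.
Hardness H = 201.4 HV × 9.807 MPa/HV = 1975 MPa = 1.975e+09 Pa.
Pad sides 5.316 mm × 1.779 mm = 0.005316 m × 0.001779 m. Contact area A = 0.005316 m × 0.001779 m = 9.457e-06 m².
In SI base units, W = 12.68 N, H = 1.975e+09 Pa, K = 1.560e-07.
Volume removed: V = K·W·L/H = 1.560e-07 · 12.68 · 511.6 / 1.975e+09 = 5.124e-13 m³.
Depth of wear h = V/A = 5.124e-13 / 9.457e-06 = 5.418e-08 m.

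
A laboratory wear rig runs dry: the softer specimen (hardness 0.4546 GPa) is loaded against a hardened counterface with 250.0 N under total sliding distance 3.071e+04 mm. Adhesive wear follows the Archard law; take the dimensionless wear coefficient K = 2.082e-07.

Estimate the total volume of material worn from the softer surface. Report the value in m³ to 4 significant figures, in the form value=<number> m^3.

Each operation runs at full float precision; intermediates are printed rounded. Rounded just once, at four significant digits.
Distance L = 3.071e+04 mm = 30.71 m.
Hardness H = 0.4546 GPa = 4.546e+08 Pa.
Working in SI base units: W = 250.0 N, H = 4.546e+08 Pa, K = 2.082e-07.
Volume removed: V = K·W·L/H = 2.082e-07 · 250.0 · 30.71 / 4.546e+08 = 3.516e-12 m³.

value=3.516e-12 m^3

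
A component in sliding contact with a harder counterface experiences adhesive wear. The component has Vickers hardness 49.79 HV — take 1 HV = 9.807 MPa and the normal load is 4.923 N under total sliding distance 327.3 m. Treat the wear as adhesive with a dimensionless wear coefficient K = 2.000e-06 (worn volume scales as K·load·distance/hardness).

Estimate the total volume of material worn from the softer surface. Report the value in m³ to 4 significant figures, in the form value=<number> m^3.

The computation carries full float precision — the intermediates are shown rounded; rounded once at the end to four significant figures.
Convert: Hardness H = 49.79 HV × 9.807 MPa/HV = 488.3 MPa = 4.883e+08 Pa.
Working in SI base units: W = 4.923 N, H = 4.883e+08 Pa, K = 2.000e-06.
Volume removed: V = K·W·L/H = 2.000e-06 · 4.923 · 327.3 / 4.883e+08 = 6.600e-12 m³.

value=6.600e-12 m^3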